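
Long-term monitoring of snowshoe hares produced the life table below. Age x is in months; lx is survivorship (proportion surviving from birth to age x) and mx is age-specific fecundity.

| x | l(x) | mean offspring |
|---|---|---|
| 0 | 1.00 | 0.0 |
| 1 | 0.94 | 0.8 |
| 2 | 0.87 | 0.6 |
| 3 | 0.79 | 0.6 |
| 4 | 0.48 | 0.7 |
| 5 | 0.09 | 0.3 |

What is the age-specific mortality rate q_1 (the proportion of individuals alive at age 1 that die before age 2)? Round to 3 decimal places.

0.074

q_1 = (l_1 − l_2) / l_1 = (0.94 − 0.87) / 0.94
     = 0.07 / 0.94 = 0.074468… → 0.074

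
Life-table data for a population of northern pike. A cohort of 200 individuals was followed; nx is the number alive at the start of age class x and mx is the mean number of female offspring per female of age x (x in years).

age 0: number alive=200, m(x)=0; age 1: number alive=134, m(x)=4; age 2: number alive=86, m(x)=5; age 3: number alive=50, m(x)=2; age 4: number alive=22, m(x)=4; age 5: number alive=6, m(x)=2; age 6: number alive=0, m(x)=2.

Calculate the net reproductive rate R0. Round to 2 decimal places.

lx = nx/n0 = nx/200: 1, 0.67, 0.43, 0.25, 0.11, 0.03, 0
lx·mx by age: 0, 2.68, 2.15, 0.5, 0.44, 0.06, 0
R0 = Σ lx·mx = 5.83 → 5.83

5.83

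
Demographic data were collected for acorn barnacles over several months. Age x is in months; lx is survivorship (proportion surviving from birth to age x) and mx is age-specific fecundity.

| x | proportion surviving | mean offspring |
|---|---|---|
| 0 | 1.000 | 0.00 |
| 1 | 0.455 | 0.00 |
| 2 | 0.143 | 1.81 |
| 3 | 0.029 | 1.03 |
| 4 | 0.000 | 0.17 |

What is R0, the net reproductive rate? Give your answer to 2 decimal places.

lx·mx by age: 0, 0, 0.25883, 0.02987, 0
R0 = Σ lx·mx = 0.2887 → 0.29

0.29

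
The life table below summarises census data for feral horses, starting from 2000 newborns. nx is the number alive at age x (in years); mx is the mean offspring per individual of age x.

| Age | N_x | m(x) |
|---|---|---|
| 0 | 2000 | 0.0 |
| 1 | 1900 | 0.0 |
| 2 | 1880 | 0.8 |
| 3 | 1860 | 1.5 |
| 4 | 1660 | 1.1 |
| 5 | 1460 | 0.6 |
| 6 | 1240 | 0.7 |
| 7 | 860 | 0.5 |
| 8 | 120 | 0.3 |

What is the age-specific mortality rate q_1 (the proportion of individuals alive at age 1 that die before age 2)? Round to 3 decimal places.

lx = nx/n0 = nx/2000: 1, 0.95, 0.94, 0.93, 0.83, 0.73, 0.62, 0.43, 0.06
q_1 = (l_1 − l_2) / l_1 = (0.95 − 0.94) / 0.95
     = 0.01 / 0.95 = 0.010526… → 0.011

0.011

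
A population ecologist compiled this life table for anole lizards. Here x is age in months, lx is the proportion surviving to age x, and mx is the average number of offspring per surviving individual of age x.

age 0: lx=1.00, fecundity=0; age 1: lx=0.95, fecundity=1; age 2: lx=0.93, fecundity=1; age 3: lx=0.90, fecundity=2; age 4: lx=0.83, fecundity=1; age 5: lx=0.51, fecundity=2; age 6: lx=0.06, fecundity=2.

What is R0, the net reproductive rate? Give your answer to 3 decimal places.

lx·mx by age: 0, 0.95, 0.93, 1.8, 0.83, 1.02, 0.12
R0 = Σ lx·mx = 5.65 → 5.650

5.650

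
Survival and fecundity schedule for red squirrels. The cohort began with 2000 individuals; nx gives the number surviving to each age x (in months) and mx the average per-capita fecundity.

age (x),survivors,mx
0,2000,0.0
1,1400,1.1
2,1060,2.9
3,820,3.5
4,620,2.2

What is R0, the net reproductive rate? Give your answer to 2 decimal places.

4.42

lx = nx/n0 = nx/2000: 1, 0.7, 0.53, 0.41, 0.31
lx·mx by age: 0, 0.77, 1.537, 1.435, 0.682
R0 = Σ lx·mx = 4.424 → 4.42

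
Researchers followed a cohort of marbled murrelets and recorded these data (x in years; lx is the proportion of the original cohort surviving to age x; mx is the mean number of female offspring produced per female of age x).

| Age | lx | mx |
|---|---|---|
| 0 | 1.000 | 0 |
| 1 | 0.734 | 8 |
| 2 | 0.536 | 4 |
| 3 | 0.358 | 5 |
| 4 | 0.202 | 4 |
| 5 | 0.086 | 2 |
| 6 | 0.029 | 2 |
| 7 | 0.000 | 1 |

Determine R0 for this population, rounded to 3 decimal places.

lx·mx by age: 0, 5.872, 2.144, 1.79, 0.808, 0.172, 0.058, 0
R0 = Σ lx·mx = 10.844 → 10.844

10.844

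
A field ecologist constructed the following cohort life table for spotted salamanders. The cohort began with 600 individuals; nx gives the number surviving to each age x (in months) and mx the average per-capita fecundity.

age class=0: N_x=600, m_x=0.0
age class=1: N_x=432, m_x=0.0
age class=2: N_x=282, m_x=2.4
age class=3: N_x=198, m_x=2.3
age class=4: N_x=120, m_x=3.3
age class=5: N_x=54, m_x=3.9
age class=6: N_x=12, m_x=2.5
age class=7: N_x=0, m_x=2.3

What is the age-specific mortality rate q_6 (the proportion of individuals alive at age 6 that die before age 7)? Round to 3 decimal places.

lx = nx/n0 = nx/600: 1, 0.72, 0.47, 0.33, 0.2, 0.09, 0.02, 0
q_6 = (l_6 − l_7) / l_6 = (0.02 − 0) / 0.02
     = 0.02 / 0.02 = 1 → 1.000

1.000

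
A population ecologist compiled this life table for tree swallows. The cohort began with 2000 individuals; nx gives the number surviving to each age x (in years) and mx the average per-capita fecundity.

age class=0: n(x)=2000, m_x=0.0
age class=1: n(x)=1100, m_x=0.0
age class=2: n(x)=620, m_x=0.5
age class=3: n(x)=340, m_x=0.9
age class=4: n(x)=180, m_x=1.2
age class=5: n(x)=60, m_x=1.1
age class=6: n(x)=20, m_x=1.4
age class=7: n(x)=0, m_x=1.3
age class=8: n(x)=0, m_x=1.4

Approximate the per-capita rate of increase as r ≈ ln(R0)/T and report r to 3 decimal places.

lx = nx/n0 = nx/2000: 1, 0.55, 0.31, 0.17, 0.09, 0.03, 0.01, 0, 0
R0 = Σ lx·mx = 0 + 0 + 0.155 + 0.153 + 0.108 + 0.033 + 0.014 + 0 + 0 = 0.463
Σ x·lx·mx = 1.45; T = 1.45/0.463 = 3.13175…
r ≈ ln(R0)/T = ln(0.463)/3.13175… = -0.24588… → -0.246

-0.246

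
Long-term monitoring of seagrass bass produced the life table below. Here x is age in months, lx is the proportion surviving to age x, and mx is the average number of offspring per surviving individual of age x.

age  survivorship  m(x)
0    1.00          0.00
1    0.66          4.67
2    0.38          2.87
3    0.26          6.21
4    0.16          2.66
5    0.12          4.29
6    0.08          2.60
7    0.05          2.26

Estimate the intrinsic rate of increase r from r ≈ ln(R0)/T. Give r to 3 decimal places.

R0 = Σ lx·mx = 0 + 3.0822 + 1.0906 + 1.6146 + 0.4256 + 0.5148 + 0.208 + 0.113 = 7.0488
Σ x·lx·mx = 16.4226; T = 16.4226/7.0488 = 2.32984…
r ≈ ln(R0)/T = ln(7.0488)/2.32984… = 0.83819… → 0.838

0.838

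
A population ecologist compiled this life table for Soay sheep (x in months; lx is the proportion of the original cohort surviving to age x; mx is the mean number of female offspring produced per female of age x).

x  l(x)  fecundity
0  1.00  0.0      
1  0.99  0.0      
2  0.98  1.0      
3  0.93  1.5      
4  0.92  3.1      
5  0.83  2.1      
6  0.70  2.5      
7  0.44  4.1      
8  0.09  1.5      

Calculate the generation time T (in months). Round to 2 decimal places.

lx·mx: 0, 0, 0.98, 1.395, 2.852, 1.743, 1.75, 1.804, 0.135 → R0 = 10.659
x·lx·mx: 0, 0, 1.96, 4.185, 11.408, 8.715, 10.5, 12.628, 1.08 → Σ = 50.476
T = 50.476 / 10.659 = 4.735529… → 4.74

4.74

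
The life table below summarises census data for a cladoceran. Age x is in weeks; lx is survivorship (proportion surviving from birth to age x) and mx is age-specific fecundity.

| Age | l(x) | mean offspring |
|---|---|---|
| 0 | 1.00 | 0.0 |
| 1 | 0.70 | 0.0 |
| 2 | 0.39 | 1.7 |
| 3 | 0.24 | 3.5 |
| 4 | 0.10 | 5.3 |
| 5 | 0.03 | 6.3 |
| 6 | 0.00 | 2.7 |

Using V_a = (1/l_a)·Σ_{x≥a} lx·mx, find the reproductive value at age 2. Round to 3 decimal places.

lx·mx for x ≥ 2: 0.663, 0.84, 0.53, 0.189, 0 → sum = 2.222
V_2 = 2.222 / l_2 = 2.222 / 0.39 = 5.697436… → 5.697

5.697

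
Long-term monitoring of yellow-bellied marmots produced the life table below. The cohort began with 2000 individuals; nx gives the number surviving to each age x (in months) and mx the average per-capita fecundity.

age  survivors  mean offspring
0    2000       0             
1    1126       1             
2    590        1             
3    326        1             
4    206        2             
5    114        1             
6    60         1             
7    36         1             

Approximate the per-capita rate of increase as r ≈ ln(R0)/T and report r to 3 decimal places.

lx = nx/n0 = nx/2000: 1, 0.563, 0.295, 0.163, 0.103, 0.057, 0.03, 0.018
R0 = Σ lx·mx = 0 + 0.563 + 0.295 + 0.163 + 0.206 + 0.057 + 0.03 + 0.018 = 1.332
Σ x·lx·mx = 3.057; T = 3.057/1.332 = 2.29505…
r ≈ ln(R0)/T = ln(1.332)/2.29505… = 0.12491… → 0.125

0.125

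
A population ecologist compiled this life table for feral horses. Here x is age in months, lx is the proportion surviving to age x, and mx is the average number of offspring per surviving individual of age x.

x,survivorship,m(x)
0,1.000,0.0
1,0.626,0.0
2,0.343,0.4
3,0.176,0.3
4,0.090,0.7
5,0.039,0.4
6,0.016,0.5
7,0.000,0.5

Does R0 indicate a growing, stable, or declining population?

declining

R0 = Σ lx·mx = 0 + 0 + 0.1372 + 0.0528 + 0.063 + 0.0156 + 0.008 + 0 = 0.2766
R0 < 1, so the population is declining.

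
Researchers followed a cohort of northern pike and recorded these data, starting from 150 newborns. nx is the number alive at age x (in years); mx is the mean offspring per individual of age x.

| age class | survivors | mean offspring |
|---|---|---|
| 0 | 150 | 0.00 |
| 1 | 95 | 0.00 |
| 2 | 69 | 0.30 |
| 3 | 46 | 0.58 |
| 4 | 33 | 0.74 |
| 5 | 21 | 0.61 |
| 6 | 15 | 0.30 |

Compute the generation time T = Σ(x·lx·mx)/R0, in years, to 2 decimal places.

lx = nx/n0 = nx/150: 1, 0.63333…, 0.46, 0.30667…, 0.22, 0.14, 0.1
lx·mx: 0, 0, 0.138, 0.177867…, 0.1628, 0.0854, 0.03 → R0 = 0.594067…
x·lx·mx: 0, 0, 0.276, 0.5336…, 0.6512, 0.427, 0.18 → Σ = 2.0678…
T = 2.0678… / 0.594067… = 3.480754… → 3.48

3.48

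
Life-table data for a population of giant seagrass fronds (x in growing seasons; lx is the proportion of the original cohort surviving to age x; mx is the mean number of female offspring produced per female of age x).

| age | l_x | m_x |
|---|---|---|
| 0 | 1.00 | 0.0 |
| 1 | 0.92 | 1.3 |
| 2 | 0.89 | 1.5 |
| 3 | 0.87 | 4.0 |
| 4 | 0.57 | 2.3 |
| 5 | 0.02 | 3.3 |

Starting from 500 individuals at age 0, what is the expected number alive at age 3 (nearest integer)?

435

Expected survivors = N0 · l_3 = 500 × 0.87 = 435 → 435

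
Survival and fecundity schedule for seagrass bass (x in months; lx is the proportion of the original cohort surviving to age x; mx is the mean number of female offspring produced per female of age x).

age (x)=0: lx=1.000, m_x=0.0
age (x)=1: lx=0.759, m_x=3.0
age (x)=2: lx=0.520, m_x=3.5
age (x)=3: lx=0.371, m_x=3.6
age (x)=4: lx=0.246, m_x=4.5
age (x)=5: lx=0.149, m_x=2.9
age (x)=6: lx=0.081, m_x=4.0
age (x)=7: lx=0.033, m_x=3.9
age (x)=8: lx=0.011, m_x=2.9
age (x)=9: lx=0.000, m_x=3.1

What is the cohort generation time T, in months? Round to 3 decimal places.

lx·mx: 0, 2.277, 1.82, 1.3356, 1.107, 0.4321, 0.324, 0.1287, 0.0319, 0 → R0 = 7.4563
x·lx·mx: 0, 2.277, 3.64, 4.0068, 4.428, 2.1605, 1.944, 0.9009, 0.2552, 0 → Σ = 19.6124
T = 19.6124 / 7.4563 = 2.630313… → 2.630

2.630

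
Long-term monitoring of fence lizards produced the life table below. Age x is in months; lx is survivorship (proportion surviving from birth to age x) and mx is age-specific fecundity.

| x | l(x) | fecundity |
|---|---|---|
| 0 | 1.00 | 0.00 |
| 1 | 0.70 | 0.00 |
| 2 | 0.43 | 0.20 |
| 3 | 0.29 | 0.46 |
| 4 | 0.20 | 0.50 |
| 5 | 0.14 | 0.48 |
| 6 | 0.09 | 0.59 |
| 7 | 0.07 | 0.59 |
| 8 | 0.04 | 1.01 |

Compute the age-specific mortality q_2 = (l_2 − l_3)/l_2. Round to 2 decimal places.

q_2 = (l_2 − l_3) / l_2 = (0.43 − 0.29) / 0.43
     = 0.14 / 0.43 = 0.325581… → 0.33

0.33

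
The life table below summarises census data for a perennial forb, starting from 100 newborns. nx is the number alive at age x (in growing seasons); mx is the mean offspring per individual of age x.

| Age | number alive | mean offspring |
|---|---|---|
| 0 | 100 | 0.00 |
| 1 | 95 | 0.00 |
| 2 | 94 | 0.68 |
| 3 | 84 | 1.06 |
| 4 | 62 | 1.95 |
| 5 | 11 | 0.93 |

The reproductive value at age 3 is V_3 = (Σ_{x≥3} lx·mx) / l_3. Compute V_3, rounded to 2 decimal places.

2.62

lx = nx/n0 = nx/100: 1, 0.95, 0.94, 0.84, 0.62, 0.11
lx·mx for x ≥ 3: 0.8904, 1.209, 0.1023 → sum = 2.2017
V_3 = 2.2017 / l_3 = 2.2017 / 0.84 = 2.621071… → 2.62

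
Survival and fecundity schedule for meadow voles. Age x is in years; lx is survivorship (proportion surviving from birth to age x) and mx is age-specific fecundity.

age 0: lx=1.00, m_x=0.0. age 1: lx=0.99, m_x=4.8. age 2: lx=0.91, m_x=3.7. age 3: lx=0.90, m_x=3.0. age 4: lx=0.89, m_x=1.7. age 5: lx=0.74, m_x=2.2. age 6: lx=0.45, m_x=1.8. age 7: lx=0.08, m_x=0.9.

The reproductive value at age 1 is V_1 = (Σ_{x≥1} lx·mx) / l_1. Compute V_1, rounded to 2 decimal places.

lx·mx for x ≥ 1: 4.752, 3.367, 2.7, 1.513, 1.628, 0.81, 0.072 → sum = 14.842
V_1 = 14.842 / l_1 = 14.842 / 0.99 = 14.991919… → 14.99

14.99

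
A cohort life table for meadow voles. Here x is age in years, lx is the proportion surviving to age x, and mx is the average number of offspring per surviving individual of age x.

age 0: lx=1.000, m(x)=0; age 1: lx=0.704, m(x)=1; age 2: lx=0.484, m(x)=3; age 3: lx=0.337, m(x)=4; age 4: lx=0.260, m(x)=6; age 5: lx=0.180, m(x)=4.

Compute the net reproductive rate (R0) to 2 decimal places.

lx·mx by age: 0, 0.704, 1.452, 1.348, 1.56, 0.72
R0 = Σ lx·mx = 5.784 → 5.78

5.78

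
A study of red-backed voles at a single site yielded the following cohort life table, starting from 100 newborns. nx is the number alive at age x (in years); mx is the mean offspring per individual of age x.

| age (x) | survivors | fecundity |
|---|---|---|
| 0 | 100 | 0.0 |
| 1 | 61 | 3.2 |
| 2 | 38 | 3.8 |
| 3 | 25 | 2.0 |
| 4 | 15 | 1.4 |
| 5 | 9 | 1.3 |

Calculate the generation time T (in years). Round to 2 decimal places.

lx = nx/n0 = nx/100: 1, 0.61, 0.38, 0.25, 0.15, 0.09
lx·mx: 0, 1.952, 1.444, 0.5, 0.21, 0.117 → R0 = 4.223
x·lx·mx: 0, 1.952, 2.888, 1.5, 0.84, 0.585 → Σ = 7.765
T = 7.765 / 4.223 = 1.83874… → 1.84

1.84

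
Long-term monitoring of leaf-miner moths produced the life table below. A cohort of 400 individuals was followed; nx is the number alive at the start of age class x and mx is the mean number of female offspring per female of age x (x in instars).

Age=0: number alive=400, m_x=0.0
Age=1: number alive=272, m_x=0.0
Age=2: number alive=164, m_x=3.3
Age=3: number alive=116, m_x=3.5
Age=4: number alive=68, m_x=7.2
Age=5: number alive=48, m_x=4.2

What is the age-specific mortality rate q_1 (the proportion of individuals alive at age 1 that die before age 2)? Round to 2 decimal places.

0.40

lx = nx/n0 = nx/400: 1, 0.68, 0.41, 0.29, 0.17, 0.12
q_1 = (l_1 − l_2) / l_1 = (0.68 − 0.41) / 0.68
     = 0.27 / 0.68 = 0.397059… → 0.40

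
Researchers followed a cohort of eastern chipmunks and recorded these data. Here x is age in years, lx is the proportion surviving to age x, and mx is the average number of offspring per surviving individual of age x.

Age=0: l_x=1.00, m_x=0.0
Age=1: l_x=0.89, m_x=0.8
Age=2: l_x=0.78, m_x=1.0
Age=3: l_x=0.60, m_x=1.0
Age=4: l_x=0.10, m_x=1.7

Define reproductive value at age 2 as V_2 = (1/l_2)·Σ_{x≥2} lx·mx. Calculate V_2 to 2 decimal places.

1.99

lx·mx for x ≥ 2: 0.78, 0.6, 0.17 → sum = 1.55
V_2 = 1.55 / l_2 = 1.55 / 0.78 = 1.987179… → 1.99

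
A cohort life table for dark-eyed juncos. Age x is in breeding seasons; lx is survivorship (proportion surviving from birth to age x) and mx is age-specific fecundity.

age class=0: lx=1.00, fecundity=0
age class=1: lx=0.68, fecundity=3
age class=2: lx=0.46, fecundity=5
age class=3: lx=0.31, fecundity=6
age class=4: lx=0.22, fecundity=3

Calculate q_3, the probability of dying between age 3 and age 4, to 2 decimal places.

0.29

q_3 = (l_3 − l_4) / l_3 = (0.31 − 0.22) / 0.31
     = 0.09 / 0.31 = 0.290323… → 0.29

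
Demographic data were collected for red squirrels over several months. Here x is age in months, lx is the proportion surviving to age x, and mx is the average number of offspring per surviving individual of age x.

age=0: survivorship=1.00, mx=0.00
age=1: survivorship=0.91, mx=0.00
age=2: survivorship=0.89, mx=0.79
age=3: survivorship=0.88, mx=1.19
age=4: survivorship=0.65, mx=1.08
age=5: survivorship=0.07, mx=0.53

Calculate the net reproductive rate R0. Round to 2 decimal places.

2.49

lx·mx by age: 0, 0, 0.7031, 1.0472, 0.702, 0.0371
R0 = Σ lx·mx = 2.4894 → 2.49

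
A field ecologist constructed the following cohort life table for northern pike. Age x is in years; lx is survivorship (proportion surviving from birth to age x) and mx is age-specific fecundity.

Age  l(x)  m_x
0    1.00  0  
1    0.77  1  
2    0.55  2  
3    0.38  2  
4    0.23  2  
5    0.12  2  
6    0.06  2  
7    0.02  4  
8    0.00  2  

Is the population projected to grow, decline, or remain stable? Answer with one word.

R0 = Σ lx·mx = 0 + 0.77 + 1.1 + 0.76 + 0.46 + 0.24 + 0.12 + 0.08 + 0 = 3.53
R0 > 1, so the population is growing.

growing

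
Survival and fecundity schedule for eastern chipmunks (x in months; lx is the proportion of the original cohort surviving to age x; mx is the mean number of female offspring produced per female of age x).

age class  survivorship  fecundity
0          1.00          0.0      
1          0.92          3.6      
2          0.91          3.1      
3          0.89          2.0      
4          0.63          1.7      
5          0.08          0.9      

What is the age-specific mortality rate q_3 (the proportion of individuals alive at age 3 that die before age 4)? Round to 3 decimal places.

q_3 = (l_3 − l_4) / l_3 = (0.89 − 0.63) / 0.89
     = 0.26 / 0.89 = 0.292135… → 0.292

0.292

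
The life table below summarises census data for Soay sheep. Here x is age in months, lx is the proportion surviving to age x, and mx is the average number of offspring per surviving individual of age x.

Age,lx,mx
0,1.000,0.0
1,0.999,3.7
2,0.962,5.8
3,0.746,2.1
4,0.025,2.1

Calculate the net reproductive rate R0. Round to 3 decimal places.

lx·mx by age: 0, 3.6963, 5.5796, 1.5666, 0.0525
R0 = Σ lx·mx = 10.895 → 10.895

10.895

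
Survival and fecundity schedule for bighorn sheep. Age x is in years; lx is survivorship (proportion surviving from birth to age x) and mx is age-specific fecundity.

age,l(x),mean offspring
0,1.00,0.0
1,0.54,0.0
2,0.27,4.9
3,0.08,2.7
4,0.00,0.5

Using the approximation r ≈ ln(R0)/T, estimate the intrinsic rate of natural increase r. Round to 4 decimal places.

R0 = Σ lx·mx = 0 + 0 + 1.323 + 0.216 + 0 = 1.539
Σ x·lx·mx = 3.294; T = 3.294/1.539 = 2.14035…
r ≈ ln(R0)/T = ln(1.539)/2.14035… = 0.201431… → 0.2014

0.2014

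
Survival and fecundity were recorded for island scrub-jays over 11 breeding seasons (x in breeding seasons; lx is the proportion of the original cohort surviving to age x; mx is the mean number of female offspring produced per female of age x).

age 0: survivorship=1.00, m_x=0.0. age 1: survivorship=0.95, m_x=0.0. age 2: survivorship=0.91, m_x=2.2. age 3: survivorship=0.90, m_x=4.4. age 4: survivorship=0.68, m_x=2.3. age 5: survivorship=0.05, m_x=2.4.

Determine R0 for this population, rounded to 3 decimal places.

lx·mx by age: 0, 0, 2.002, 3.96, 1.564, 0.12
R0 = Σ lx·mx = 7.646 → 7.646

7.646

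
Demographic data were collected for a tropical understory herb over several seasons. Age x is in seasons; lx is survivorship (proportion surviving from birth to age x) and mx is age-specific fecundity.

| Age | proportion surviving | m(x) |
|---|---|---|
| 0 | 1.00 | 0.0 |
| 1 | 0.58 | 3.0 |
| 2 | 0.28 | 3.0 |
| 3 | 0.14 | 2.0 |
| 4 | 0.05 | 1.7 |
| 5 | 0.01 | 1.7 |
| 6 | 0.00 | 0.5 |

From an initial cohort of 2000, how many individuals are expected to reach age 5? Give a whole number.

Expected survivors = N0 · l_5 = 2000 × 0.01 = 20 → 20

20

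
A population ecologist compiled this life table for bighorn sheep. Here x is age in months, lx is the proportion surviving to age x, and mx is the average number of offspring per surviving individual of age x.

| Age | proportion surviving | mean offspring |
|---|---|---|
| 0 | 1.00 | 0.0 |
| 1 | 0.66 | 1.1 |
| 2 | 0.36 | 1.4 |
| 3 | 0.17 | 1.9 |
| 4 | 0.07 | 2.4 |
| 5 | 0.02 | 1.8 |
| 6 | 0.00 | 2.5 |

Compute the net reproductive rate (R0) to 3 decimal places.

lx·mx by age: 0, 0.726, 0.504, 0.323, 0.168, 0.036, 0
R0 = Σ lx·mx = 1.757 → 1.757

1.757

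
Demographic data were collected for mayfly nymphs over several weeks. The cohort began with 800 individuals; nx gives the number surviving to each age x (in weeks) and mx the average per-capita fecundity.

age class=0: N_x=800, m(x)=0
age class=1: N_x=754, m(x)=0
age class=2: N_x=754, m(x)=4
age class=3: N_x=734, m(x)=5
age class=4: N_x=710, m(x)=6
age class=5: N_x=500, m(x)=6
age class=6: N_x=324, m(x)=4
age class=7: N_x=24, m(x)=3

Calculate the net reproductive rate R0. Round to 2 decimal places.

lx = nx/n0 = nx/800: 1, 0.9425, 0.9425, 0.9175, 0.8875, 0.625, 0.405, 0.03
lx·mx by age: 0, 0, 3.77, 4.5875, 5.325, 3.75, 1.62, 0.09
R0 = Σ lx·mx = 19.1425 → 19.14

19.14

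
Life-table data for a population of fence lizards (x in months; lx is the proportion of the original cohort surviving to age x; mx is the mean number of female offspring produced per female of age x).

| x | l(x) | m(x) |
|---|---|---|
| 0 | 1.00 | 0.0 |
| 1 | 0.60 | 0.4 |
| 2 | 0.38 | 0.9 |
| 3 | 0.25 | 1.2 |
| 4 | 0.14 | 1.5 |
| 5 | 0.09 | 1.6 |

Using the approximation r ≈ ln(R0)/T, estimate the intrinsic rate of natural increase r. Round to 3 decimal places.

R0 = Σ lx·mx = 0 + 0.24 + 0.342 + 0.3 + 0.21 + 0.144 = 1.236
Σ x·lx·mx = 3.384; T = 3.384/1.236 = 2.73786…
r ≈ ln(R0)/T = ln(1.236)/2.73786… = 0.07739… → 0.077

0.077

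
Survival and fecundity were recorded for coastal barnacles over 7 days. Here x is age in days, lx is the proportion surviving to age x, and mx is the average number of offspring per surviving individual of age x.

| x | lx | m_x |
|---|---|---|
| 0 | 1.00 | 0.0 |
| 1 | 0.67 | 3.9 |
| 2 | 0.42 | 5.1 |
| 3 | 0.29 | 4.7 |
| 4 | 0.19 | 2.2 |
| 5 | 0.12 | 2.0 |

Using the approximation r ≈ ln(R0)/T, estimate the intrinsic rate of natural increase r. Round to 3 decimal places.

R0 = Σ lx·mx = 0 + 2.613 + 2.142 + 1.363 + 0.418 + 0.24 = 6.776
Σ x·lx·mx = 13.858; T = 13.858/6.776 = 2.04516…
r ≈ ln(R0)/T = ln(6.776)/2.04516… = 0.93557… → 0.936

0.936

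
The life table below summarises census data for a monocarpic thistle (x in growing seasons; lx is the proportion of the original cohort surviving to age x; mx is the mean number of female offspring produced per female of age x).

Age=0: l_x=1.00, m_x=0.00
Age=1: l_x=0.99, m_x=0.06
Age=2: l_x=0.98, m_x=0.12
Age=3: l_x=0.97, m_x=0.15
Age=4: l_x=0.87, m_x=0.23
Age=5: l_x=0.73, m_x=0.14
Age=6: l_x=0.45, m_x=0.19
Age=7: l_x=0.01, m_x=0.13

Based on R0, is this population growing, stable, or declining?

declining

R0 = Σ lx·mx = 0 + 0.0594 + 0.1176 + 0.1455 + 0.2001 + 0.1022 + 0.0855 + 0.0013 = 0.7116
R0 < 1, so the population is declining.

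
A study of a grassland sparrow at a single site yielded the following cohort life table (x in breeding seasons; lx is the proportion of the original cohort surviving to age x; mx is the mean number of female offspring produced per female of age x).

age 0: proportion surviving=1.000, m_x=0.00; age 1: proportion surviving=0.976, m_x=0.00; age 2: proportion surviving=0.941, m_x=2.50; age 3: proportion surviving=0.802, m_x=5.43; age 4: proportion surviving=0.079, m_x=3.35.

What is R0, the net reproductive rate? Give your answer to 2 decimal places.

lx·mx by age: 0, 0, 2.3525, 4.35486, 0.26465
R0 = Σ lx·mx = 6.97201 → 6.97

6.97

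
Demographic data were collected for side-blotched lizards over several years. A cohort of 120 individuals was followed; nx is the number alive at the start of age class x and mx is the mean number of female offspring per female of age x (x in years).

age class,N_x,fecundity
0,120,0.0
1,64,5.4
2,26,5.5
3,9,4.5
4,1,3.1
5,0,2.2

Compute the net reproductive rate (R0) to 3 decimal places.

lx = nx/n0 = nx/120: 1, 0.53333…, 0.21667…, 0.075, 0.00833…, 0
lx·mx by age: 0, 2.88…, 1.191667…, 0.3375, 0.025833…, 0
R0 = Σ lx·mx = 4.435… → 4.435

4.435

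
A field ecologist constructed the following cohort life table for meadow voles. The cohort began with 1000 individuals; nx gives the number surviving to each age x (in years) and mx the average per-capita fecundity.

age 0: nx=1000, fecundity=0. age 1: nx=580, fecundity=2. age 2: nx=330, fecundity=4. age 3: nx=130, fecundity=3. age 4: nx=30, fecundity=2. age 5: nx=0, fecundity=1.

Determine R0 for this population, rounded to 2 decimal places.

2.93

lx = nx/n0 = nx/1000: 1, 0.58, 0.33, 0.13, 0.03, 0
lx·mx by age: 0, 1.16, 1.32, 0.39, 0.06, 0
R0 = Σ lx·mx = 2.93 → 2.93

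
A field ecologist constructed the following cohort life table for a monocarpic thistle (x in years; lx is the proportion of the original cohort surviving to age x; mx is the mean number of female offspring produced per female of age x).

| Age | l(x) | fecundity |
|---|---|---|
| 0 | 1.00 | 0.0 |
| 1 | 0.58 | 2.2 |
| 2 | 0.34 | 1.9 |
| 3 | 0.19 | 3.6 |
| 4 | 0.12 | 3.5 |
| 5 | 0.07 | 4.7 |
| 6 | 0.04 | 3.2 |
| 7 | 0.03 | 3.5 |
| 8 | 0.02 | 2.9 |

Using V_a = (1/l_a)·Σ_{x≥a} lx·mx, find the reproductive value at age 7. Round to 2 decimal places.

lx·mx for x ≥ 7: 0.105, 0.058 → sum = 0.163
V_7 = 0.163 / l_7 = 0.163 / 0.03 = 5.433333… → 5.43

5.43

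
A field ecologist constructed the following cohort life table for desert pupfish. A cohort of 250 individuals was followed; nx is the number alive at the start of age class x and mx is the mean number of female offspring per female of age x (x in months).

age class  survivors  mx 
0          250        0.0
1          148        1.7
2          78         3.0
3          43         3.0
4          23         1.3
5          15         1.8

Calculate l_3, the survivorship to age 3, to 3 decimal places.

l_3 = n_3/n_0 = 43/250 = 0.172 → 0.172

0.172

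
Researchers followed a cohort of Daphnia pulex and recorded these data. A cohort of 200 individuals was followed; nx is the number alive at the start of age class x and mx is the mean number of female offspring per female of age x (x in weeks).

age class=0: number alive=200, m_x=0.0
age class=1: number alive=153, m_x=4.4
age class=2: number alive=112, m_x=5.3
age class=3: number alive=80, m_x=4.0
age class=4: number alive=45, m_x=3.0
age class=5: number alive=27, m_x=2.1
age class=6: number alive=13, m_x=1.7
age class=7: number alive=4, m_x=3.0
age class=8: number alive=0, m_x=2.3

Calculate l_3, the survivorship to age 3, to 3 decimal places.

l_3 = n_3/n_0 = 80/200 = 0.4 → 0.400

0.400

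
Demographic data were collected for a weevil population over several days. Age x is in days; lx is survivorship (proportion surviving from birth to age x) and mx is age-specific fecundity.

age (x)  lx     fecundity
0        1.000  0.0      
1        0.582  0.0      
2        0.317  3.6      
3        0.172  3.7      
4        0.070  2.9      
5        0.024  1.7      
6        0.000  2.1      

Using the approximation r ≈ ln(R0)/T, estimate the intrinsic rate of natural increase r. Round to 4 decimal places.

R0 = Σ lx·mx = 0 + 0 + 1.1412 + 0.6364 + 0.203 + 0.0408 + 0 = 2.0214
Σ x·lx·mx = 5.2076; T = 5.2076/2.0214 = 2.57623…
r ≈ ln(R0)/T = ln(2.0214)/2.57623… = 0.273186… → 0.2732

0.2732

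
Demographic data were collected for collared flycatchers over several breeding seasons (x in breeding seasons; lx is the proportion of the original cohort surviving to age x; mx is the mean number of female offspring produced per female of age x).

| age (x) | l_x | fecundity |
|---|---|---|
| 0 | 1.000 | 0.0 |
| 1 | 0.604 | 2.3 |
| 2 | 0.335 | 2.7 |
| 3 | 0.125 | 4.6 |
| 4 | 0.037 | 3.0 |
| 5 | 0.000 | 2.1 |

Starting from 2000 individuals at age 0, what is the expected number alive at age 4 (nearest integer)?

Expected survivors = N0 · l_4 = 2000 × 0.037 = 74 → 74

74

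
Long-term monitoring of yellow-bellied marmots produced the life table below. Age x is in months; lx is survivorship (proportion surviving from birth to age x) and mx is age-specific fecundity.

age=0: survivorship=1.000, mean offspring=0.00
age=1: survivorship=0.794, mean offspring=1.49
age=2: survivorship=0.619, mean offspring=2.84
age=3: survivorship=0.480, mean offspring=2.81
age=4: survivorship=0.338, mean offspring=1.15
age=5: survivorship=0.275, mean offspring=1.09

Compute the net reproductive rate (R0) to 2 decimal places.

4.98

lx·mx by age: 0, 1.18306, 1.75796, 1.3488, 0.3887, 0.29975
R0 = Σ lx·mx = 4.97827 → 4.98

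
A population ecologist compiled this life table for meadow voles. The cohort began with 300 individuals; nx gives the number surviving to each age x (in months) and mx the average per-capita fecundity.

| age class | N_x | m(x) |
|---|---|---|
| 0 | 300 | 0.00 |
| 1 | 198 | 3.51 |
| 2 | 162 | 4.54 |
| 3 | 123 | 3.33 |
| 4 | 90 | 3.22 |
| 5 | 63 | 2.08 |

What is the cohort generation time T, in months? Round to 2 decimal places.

2.30

lx = nx/n0 = nx/300: 1, 0.66, 0.54, 0.41, 0.3, 0.21
lx·mx: 0, 2.3166, 2.4516, 1.3653, 0.966, 0.4368 → R0 = 7.5363
x·lx·mx: 0, 2.3166, 4.9032, 4.0959, 3.864, 2.184 → Σ = 17.3637
T = 17.3637 / 7.5363 = 2.304009… → 2.30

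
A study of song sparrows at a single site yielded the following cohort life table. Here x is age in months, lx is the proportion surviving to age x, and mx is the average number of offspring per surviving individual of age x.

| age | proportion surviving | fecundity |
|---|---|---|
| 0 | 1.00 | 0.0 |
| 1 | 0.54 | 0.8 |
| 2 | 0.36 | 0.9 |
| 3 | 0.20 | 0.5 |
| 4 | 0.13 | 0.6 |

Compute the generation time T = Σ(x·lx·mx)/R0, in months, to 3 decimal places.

1.812

lx·mx: 0, 0.432, 0.324, 0.1, 0.078 → R0 = 0.934
x·lx·mx: 0, 0.432, 0.648, 0.3, 0.312 → Σ = 1.692
T = 1.692 / 0.934 = 1.811563… → 1.812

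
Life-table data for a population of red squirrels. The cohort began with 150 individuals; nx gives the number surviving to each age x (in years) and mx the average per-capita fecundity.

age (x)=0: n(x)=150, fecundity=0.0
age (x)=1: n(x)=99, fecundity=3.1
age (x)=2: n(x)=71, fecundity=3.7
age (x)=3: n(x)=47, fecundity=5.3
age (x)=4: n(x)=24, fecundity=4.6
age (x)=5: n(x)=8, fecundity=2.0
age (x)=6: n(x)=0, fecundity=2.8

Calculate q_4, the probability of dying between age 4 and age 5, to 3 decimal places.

0.667

lx = nx/n0 = nx/150: 1, 0.66, 0.47333…, 0.31333…, 0.16, 0.05333…, 0
q_4 = (l_4 − l_5) / l_4 = (0.16 − 0.053333…) / 0.16
     = 0.106667… / 0.16 = 0.666667… → 0.667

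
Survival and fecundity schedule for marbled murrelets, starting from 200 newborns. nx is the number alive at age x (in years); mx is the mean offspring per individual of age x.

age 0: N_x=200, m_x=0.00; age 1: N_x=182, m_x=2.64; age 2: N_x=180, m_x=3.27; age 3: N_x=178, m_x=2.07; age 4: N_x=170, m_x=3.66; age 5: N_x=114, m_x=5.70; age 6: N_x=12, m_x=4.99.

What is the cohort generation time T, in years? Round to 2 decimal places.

3.20

lx = nx/n0 = nx/200: 1, 0.91, 0.9, 0.89, 0.85, 0.57, 0.06
lx·mx: 0, 2.4024, 2.943, 1.8423, 3.111, 3.249, 0.2994 → R0 = 13.8471
x·lx·mx: 0, 2.4024, 5.886, 5.5269, 12.444, 16.245, 1.7964 → Σ = 44.3007
T = 44.3007 / 13.8471 = 3.199276… → 3.20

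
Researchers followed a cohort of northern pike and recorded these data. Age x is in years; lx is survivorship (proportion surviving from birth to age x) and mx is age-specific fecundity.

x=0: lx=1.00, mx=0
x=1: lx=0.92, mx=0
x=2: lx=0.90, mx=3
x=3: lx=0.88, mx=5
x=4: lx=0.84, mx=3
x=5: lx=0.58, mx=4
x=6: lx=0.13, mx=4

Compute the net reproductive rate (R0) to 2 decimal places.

lx·mx by age: 0, 0, 2.7, 4.4, 2.52, 2.32, 0.52
R0 = Σ lx·mx = 12.46 → 12.46

12.46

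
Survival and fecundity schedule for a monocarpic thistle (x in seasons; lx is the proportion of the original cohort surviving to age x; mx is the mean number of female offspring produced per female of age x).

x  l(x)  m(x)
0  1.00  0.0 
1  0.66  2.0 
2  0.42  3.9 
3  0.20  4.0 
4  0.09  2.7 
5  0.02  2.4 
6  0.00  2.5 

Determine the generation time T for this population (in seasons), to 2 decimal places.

lx·mx: 0, 1.32, 1.638, 0.8, 0.243, 0.048, 0 → R0 = 4.049
x·lx·mx: 0, 1.32, 3.276, 2.4, 0.972, 0.24, 0 → Σ = 8.208
T = 8.208 / 4.049 = 2.027167… → 2.03

2.03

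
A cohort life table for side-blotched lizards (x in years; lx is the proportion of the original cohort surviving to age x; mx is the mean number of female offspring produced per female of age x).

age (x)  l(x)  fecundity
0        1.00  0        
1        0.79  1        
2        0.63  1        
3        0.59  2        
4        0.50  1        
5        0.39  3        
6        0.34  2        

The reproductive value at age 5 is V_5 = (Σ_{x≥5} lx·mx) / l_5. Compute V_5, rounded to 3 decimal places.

lx·mx for x ≥ 5: 1.17, 0.68 → sum = 1.85
V_5 = 1.85 / l_5 = 1.85 / 0.39 = 4.74359… → 4.744

4.744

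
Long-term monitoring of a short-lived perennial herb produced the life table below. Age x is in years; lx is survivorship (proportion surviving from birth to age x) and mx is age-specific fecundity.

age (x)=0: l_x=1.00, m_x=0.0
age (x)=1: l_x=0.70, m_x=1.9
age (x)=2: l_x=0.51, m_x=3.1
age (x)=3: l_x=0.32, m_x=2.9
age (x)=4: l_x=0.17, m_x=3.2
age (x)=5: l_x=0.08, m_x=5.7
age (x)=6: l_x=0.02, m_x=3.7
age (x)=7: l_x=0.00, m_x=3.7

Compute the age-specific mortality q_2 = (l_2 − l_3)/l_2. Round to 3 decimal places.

0.373

q_2 = (l_2 − l_3) / l_2 = (0.51 − 0.32) / 0.51
     = 0.19 / 0.51 = 0.372549… → 0.373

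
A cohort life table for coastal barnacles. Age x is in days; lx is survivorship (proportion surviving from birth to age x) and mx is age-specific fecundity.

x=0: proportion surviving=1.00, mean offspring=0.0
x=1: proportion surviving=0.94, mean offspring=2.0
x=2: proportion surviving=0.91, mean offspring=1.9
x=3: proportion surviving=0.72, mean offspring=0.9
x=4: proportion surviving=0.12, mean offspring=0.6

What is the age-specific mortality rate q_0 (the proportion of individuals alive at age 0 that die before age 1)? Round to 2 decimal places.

q_0 = (l_0 − l_1) / l_0 = (1 − 0.94) / 1
     = 0.06 / 1 = 0.06 → 0.06

0.06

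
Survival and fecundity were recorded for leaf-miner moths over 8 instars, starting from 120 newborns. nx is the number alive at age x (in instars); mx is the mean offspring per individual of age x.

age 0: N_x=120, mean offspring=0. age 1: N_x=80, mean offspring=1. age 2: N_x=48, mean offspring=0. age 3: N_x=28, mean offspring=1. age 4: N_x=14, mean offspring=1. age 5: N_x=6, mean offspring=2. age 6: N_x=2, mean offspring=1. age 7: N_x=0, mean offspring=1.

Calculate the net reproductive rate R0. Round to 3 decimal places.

1.133

lx = nx/n0 = nx/120: 1, 0.66667…, 0.4, 0.23333…, 0.11667…, 0.05, 0.01667…, 0
lx·mx by age: 0, 0.666667…, 0, 0.233333…, 0.116667…, 0.1, 0.016667…, 0
R0 = Σ lx·mx = 1.133333… → 1.133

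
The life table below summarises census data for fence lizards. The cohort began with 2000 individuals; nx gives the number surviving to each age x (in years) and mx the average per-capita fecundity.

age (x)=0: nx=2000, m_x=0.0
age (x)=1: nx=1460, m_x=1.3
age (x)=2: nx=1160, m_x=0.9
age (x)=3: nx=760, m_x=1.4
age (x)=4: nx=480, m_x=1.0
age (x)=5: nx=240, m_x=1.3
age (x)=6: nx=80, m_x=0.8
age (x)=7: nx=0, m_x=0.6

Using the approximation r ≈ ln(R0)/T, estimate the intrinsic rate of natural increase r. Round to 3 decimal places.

lx = nx/n0 = nx/2000: 1, 0.73, 0.58, 0.38, 0.24, 0.12, 0.04, 0
R0 = Σ lx·mx = 0 + 0.949 + 0.522 + 0.532 + 0.24 + 0.156 + 0.032 + 0 = 2.431
Σ x·lx·mx = 5.521; T = 5.521/2.431 = 2.27108…
r ≈ ln(R0)/T = ln(2.431)/2.27108… = 0.39114… → 0.391

0.391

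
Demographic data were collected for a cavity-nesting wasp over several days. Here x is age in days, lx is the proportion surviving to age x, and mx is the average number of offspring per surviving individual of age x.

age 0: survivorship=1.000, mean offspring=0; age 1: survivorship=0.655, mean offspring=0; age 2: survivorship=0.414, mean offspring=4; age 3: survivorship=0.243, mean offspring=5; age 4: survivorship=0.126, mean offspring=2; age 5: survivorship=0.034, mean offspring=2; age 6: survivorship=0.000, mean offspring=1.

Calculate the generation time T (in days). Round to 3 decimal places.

lx·mx: 0, 0, 1.656, 1.215, 0.252, 0.068, 0 → R0 = 3.191
x·lx·mx: 0, 0, 3.312, 3.645, 1.008, 0.34, 0 → Σ = 8.305
T = 8.305 / 3.191 = 2.602632… → 2.603

2.603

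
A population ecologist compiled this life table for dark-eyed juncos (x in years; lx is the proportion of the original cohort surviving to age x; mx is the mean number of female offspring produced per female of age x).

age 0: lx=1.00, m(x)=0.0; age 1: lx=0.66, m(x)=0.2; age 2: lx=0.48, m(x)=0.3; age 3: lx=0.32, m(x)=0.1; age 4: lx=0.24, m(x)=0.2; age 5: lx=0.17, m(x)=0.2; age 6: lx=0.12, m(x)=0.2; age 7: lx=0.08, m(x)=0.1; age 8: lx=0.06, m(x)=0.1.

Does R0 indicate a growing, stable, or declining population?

R0 = Σ lx·mx = 0 + 0.132 + 0.144 + 0.032 + 0.048 + 0.034 + 0.024 + 0.008 + 0.006 = 0.428
R0 < 1, so the population is declining.

declining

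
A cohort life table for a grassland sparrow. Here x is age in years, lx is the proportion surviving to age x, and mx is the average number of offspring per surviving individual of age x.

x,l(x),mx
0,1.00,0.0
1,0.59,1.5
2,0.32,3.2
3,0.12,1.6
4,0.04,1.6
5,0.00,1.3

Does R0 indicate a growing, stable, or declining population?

growing

R0 = Σ lx·mx = 0 + 0.885 + 1.024 + 0.192 + 0.064 + 0 = 2.165
R0 > 1, so the population is growing.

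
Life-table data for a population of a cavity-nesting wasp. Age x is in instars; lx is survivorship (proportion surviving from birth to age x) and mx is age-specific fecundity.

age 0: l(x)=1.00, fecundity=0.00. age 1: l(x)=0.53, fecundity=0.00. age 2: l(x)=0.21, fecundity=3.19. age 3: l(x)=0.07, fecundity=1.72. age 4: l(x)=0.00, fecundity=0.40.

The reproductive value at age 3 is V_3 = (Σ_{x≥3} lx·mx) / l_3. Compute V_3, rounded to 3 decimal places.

lx·mx for x ≥ 3: 0.1204, 0 → sum = 0.1204
V_3 = 0.1204 / l_3 = 0.1204 / 0.07 = 1.72 → 1.720

1.720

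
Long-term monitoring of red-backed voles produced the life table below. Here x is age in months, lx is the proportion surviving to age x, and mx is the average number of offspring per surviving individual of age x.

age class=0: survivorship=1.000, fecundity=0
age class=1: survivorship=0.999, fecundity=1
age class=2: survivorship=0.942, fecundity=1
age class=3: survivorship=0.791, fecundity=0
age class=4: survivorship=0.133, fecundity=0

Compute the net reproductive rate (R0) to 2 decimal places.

lx·mx by age: 0, 0.999, 0.942, 0, 0
R0 = Σ lx·mx = 1.941 → 1.94

1.94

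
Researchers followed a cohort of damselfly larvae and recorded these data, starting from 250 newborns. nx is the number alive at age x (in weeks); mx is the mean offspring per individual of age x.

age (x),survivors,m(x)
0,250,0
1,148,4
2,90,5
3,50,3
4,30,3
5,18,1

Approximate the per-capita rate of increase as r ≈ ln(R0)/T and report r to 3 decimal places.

0.896

lx = nx/n0 = nx/250: 1, 0.592, 0.36, 0.2, 0.12, 0.072
R0 = Σ lx·mx = 0 + 2.368 + 1.8 + 0.6 + 0.36 + 0.072 = 5.2
Σ x·lx·mx = 9.568; T = 9.568/5.2 = 1.84
r ≈ ln(R0)/T = ln(5.2)/1.84 = 0.89601… → 0.896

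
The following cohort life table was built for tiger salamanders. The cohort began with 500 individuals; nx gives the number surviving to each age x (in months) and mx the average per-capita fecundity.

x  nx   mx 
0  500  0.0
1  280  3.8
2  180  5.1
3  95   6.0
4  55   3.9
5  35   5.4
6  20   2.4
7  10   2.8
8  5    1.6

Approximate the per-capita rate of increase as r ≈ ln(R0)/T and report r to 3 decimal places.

lx = nx/n0 = nx/500: 1, 0.56, 0.36, 0.19, 0.11, 0.07, 0.04, 0.02, 0.01
R0 = Σ lx·mx = 0 + 2.128 + 1.836 + 1.14 + 0.429 + 0.378 + 0.096 + 0.056 + 0.016 = 6.079
Σ x·lx·mx = 13.922; T = 13.922/6.079 = 2.29018…
r ≈ ln(R0)/T = ln(6.079)/2.29018… = 0.78808… → 0.788

0.788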